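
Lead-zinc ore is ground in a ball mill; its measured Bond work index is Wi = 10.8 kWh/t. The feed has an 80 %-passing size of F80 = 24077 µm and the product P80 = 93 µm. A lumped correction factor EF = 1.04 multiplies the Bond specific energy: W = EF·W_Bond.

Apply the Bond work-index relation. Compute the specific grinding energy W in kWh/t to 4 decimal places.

W = 10.9232 kWh/t

W_Bond = 10·Wi·(1/√P₈₀ − 1/√F₈₀)
1/√93 = 0.103695;  1/√24077 = 0.006445
W = 10·10.8·(0.103695 − 0.006445) = 10.5031 kWh/t
W_actual = 1.04 × 10.5031 = 10.9232 kWh/t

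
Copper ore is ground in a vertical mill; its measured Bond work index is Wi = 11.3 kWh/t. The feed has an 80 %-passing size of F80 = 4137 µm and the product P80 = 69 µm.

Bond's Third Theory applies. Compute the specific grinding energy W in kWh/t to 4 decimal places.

W = 10·Wi·(P80^(-½) − F80^(-½))
1/√69 = 0.120386;  1/√4137 = 0.015547
W = 10·11.3·(0.120386 − 0.015547) = 11.8467 kWh/t

W = 11.8467 kWh/t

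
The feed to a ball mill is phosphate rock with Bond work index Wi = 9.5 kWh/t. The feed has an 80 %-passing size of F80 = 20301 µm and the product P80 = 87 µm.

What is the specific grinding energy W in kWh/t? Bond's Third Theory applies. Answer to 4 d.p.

W_Bond = 10·Wi·(1/√P₈₀ − 1/√F₈₀)
1/√87 = 0.107211;  1/√20301 = 0.007018
W = 10·9.5·(0.107211 − 0.007018) = 9.5183 kWh/t

W = 9.5183 kWh/t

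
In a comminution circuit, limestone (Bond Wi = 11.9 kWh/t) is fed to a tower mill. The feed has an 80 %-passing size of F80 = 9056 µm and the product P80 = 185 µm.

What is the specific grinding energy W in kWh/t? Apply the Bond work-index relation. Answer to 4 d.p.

W = 7.4986 kWh/t

W = 10·Wi·[P80^(−½) − F80^(−½)]
1/√185 = 0.073521;  1/√9056 = 0.010508
W = 10·11.9·(0.073521 − 0.010508) = 7.4986 kWh/t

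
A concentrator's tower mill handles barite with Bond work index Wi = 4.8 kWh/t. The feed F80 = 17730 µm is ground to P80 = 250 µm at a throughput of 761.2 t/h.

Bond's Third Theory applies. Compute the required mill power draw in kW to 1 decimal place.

P = 2036.4 kW

W = 10 Wi (1/√P80 − 1/√F80)  [Bond]
W = 10·4.8·(1/√250 − 1/√17730) = 10·4.8·(0.055735) = 2.6753 kWh/t
Mill draw = 2.6753 × 761.2 = 2036.4 kW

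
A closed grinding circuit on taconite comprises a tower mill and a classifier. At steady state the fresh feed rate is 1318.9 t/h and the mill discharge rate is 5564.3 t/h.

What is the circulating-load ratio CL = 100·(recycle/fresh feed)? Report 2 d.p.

CL = 321.89 %

M = F + R at steady state, so:
R = M − F = 5564.3 − 1318.9 = 4245.4 t/h
CL = 100·R/F = 100·4245.4/1318.9 = 321.89 %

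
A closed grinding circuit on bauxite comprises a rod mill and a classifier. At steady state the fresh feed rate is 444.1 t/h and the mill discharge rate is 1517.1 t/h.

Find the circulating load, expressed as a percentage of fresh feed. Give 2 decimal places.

CL = 241.61 %

Mill node: discharge = fresh + recycle.
R = M − F = 1517.1 − 444.1 = 1073.0 t/h
CL = 100·R/F = 100·1073.0/444.1 = 241.61 %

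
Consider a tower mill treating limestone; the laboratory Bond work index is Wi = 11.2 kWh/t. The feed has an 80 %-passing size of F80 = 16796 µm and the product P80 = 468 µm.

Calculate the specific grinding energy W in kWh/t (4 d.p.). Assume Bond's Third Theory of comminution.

W = 4.3130 kWh/t

W = 10 Wi (1/√P80 − 1/√F80)  [Bond]
1/√468 = 0.046225;  1/√16796 = 0.007716
W = 10·11.2·(0.046225 − 0.007716) = 4.3130 kWh/t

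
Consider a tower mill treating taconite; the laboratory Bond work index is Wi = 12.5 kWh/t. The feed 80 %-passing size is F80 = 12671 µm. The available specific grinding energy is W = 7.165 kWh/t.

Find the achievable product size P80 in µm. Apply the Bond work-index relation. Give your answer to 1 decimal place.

P80 = 228.2 µm

W_Bond = 10·Wi·(1/√P₈₀ − 1/√F₈₀)
⇒ 1/√P80 = W/(10·Wi) + 1/√F80
  = 7.1650/(10·12.5) + 1/√12671 = 0.057320 + 0.008884 = 0.066204
P80 = (1/0.066204)² = 15.1049² = 228.16 µm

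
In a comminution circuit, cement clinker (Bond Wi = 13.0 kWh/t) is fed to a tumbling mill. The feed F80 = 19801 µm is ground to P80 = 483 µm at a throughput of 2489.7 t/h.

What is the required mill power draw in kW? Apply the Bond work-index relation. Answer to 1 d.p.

Bond: W = 10·Wi·(1/√P80 − 1/√F80)
W = 10·13.0·(1/√483 − 1/√19801) = 10·13.0·(0.038395) = 4.9914 kWh/t
P_mill = W·ṁ = 4.9914·2489.7 = 12427.0 kW

P = 12427.0 kW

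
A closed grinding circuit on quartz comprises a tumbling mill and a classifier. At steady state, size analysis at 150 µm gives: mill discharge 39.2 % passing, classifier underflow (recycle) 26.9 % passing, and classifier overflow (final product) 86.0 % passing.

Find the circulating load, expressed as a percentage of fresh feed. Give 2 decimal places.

CL = 380.49 %

Two-product formula at 150 µm:
Fd + Rd = Ru + Fo ⇒ R/F = (o−d)/(d−u)
r = (86.0 − 39.2)/(39.2 − 26.9) = 46.8/12.3 = 3.8049
CL = 100·r = 380.49 %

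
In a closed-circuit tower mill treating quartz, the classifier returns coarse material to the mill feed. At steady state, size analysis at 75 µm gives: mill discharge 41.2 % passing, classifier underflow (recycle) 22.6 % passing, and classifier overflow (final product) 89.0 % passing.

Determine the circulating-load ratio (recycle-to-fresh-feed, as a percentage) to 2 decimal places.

CL = 256.99 %

Two-product formula at 75 µm:
d + r·d = r·u + o → r(d−u) = o−d
r = (89.0 − 41.2)/(41.2 − 22.6) = 47.8/18.6 = 2.5699
CL = 100·r = 256.99 %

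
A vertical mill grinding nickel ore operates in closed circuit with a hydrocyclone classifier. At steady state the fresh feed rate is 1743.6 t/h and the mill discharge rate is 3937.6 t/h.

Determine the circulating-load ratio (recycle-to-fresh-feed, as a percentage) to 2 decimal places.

CL = 125.83 %

M = F + R at steady state, so:
R = M − F = 3937.6 − 1743.6 = 2194.0 t/h
CL = 100·R/F = 100·2194.0/1743.6 = 125.83 %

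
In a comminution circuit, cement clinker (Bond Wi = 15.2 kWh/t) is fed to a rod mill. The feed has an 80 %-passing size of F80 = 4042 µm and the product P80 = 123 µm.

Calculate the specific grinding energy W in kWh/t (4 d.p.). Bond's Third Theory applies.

W = 11.3146 kWh/t

W_Bond = 10·Wi·(1/√P₈₀ − 1/√F₈₀)
1/√123 = 0.090167;  1/√4042 = 0.015729
W = 10·15.2·(0.090167 − 0.015729) = 11.3146 kWh/t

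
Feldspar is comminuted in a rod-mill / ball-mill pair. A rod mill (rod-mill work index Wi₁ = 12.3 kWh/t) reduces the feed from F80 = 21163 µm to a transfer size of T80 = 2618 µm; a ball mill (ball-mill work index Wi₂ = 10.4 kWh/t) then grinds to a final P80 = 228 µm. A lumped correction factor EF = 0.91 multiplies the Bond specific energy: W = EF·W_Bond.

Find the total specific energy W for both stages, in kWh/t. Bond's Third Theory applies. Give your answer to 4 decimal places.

W = 5.8362 kWh/t

W = 10 Wi (P80^-0.5 − F80^-0.5)
Stage 1 (21163→2618 µm, Wi₁=12.3): W₁ = 10·12.3·(0.019544 − 0.006874) = 1.5584 kWh/t
Stage 2 (2618→228 µm, Wi₂=10.4): W₂ = 10·10.4·(0.066227 − 0.019544) = 4.8550 kWh/t
W = W₁ + W₂ = 1.5584 + 4.8550 = 6.4134 kWh/t
W_actual = 0.91 × 6.4134 = 5.8362 kWh/t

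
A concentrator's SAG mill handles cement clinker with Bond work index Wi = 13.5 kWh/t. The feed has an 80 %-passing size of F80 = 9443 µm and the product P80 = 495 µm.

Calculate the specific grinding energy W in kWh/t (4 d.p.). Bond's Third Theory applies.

W = 10 Wi / √P80 − 10 Wi / √F80
1/√495 = 0.044947;  1/√9443 = 0.010291
W = 10·13.5·(0.044947 − 0.010291) = 4.6786 kWh/t

W = 4.6786 kWh/t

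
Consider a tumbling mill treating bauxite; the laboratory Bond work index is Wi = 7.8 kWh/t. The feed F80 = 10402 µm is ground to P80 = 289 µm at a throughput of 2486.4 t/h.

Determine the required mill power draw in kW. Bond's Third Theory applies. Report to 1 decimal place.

P = 9506.6 kW

W = 10 Wi (1/√P80 − 1/√F80)  [Bond]
W = 10·7.8·(1/√289 − 1/√10402) = 10·7.8·(0.049019) = 3.8235 kWh/t
P_mill = W·ṁ = 3.8235·2486.4 = 9506.6 kW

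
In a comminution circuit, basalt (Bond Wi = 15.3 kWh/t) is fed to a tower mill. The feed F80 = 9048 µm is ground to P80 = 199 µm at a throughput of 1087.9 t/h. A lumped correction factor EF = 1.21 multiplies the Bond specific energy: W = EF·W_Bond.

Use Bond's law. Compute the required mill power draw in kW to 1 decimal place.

P = 12159.7 kW

W = 10 Wi / √P80 − 10 Wi / √F80
W = 10·15.3·(1/√199 − 1/√9048) = 10·15.3·(0.060375) = 9.2374 kWh/t
With EF = 1.21: W = 9.2374·1.21 = 11.1773 kWh/t
Power = W × throughput = 11.1773 kWh/t × 1087.9 t/h = 12159.7 kW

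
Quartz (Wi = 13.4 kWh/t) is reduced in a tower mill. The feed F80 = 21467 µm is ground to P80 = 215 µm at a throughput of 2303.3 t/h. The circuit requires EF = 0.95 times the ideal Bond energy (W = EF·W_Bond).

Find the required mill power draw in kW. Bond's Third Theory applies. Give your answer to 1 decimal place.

W = 10 Wi (1/√P80 − 1/√F80)  [Bond]
W = 10·13.4·(1/√215 − 1/√21467) = 10·13.4·(0.061374) = 8.2241 kWh/t
Apply correction: 8.2241 × 0.95 = 7.8129 kWh/t
Power = W × throughput = 7.8129 kWh/t × 2303.3 t/h = 17995.5 kW

P = 17995.5 kW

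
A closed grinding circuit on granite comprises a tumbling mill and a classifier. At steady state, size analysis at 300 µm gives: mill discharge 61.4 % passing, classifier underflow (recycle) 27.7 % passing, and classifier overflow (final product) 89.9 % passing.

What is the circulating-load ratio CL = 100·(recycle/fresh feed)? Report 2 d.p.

Balance %-passing 300 µm (r = R/F):
d + r·d = r·u + o → r(d−u) = o−d
r = (89.9 − 61.4)/(61.4 − 27.7) = 28.5/33.7 = 0.8457
CL = 100·r = 84.57 %

CL = 84.57 %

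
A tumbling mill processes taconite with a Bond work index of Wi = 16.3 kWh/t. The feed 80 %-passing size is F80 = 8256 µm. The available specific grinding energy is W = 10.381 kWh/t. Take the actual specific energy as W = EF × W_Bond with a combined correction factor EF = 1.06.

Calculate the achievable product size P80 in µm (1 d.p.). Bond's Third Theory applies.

P80 = 197.9 µm

W_Bond = 10·Wi·(1/√P₈₀ − 1/√F₈₀)
W_Bond = W / EF = 10.381 / 1.06 = 9.7934 kWh/t
P80^-0.5 = F80^-0.5 + W_Bond/(10 Wi)
  = 9.7934/(10·16.3) + 1/√8256 = 0.060082 + 0.011006 = 0.071088
P80 = (1/0.071088)² = 14.0671² = 197.88 µm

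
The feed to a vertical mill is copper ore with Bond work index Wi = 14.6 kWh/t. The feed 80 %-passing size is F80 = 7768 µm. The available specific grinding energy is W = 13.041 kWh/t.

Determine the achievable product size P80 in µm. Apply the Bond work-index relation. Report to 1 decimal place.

P80 = 98.7 µm

W = 10 Wi / √P80 − 10 Wi / √F80
P80^-0.5 = F80^-0.5 + W/(10 Wi)
  = 13.0410/(10·14.6) + 1/√7768 = 0.089322 + 0.011346 = 0.100668
P80 = (1/0.100668)² = 9.9336² = 98.68 µm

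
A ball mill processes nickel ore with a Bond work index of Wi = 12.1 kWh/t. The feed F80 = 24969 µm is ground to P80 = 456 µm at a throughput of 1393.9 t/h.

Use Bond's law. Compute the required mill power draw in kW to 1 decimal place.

W = 10 Wi / √P80 − 10 Wi / √F80
W = 10·12.1·(1/√456 − 1/√24969) = 10·12.1·(0.040501) = 4.9006 kWh/t
Mill draw = 4.9006 × 1393.9 = 6830.9 kW

P = 6830.9 kW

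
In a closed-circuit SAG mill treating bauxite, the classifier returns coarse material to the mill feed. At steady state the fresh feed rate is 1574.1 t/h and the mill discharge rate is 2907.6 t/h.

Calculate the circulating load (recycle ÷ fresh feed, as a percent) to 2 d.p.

Mill node: discharge = fresh + recycle.
R = M − F = 2907.6 − 1574.1 = 1333.5 t/h
CL = 100·R/F = 100·1333.5/1574.1 = 84.72 %

CL = 84.72 %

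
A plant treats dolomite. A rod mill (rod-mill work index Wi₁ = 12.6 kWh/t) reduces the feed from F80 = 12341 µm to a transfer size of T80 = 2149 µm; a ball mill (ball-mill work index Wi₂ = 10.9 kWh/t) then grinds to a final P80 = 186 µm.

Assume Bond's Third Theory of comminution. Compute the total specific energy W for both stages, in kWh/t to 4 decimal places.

W = 7.2248 kWh/t

Bond:  W = 10 Wi (1/√P − 1/√F)
Stage 1 (12341→2149 µm, Wi₁=12.6): W₁ = 10·12.6·(0.021572 − 0.009002) = 1.5838 kWh/t
Stage 2 (2149→186 µm, Wi₂=10.9): W₂ = 10·10.9·(0.073324 − 0.021572) = 5.6410 kWh/t
W = W₁ + W₂ = 1.5838 + 5.6410 = 7.2248 kWh/t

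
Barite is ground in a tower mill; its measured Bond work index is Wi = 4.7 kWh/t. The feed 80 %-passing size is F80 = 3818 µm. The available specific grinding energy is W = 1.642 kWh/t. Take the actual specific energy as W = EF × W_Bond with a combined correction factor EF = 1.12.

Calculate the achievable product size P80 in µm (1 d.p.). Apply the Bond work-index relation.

W = 10·Wi·(P80^(-½) − F80^(-½))
W_Bond = W / EF = 1.642 / 1.12 = 1.4661 kWh/t
⇒ 1/√P80 = W_Bond/(10·Wi) + 1/√F80
  = 1.4661/(10·4.7) + 1/√3818 = 0.031193 + 0.016184 = 0.047377
P80 = (1/0.047377)² = 21.1073² = 445.52 µm

P80 = 445.5 µm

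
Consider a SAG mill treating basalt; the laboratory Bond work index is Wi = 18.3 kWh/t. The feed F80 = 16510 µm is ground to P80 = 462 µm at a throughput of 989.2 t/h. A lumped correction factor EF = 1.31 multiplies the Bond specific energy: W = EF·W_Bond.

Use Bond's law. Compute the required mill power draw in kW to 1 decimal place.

Bond: W = 10·Wi·(1/√P80 − 1/√F80)
W = 10·18.3·(1/√462 − 1/√16510) = 10·18.3·(0.038742) = 7.0897 kWh/t
Corrected W = EF·W_Bond = 1.31·7.0897 = 9.2875 kWh/t
Mill draw = 9.2875 × 989.2 = 9187.2 kW

P = 9187.2 kW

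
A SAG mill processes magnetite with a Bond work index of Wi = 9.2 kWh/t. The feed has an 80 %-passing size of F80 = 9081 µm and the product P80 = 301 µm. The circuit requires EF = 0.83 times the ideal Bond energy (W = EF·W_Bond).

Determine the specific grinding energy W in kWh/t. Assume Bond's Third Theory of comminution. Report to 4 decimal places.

Bond: W = 10·Wi·(1/√P80 − 1/√F80)
1/√301 = 0.057639;  1/√9081 = 0.010494
W = 10·9.2·(0.057639 − 0.010494) = 4.3374 kWh/t
With EF = 0.83: W = 4.3374·0.83 = 3.6000 kWh/t

W = 3.6000 kWh/t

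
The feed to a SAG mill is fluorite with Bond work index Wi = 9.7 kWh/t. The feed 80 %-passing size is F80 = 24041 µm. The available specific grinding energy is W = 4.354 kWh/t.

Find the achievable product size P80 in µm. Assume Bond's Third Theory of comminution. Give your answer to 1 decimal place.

Bond: W = 10·Wi·(1/√P80 − 1/√F80)
⇒ 1/√P80 = W/(10 Wi) + 1/√F80
  = 4.3540/(10·9.7) + 1/√24041 = 0.044887 + 0.006449 = 0.051336
P80 = (1/0.051336)² = 19.4795² = 379.45 µm

P80 = 379.5 µm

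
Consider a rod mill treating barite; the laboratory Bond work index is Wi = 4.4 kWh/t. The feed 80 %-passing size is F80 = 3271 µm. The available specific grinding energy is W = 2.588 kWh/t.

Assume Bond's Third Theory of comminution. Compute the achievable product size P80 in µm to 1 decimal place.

W = 10 Wi (1/√P80 − 1/√F80)  [Bond]
P80^(−½) = W/(10 Wi) + F80^(−½)
  = 2.5880/(10·4.4) + 1/√3271 = 0.058818 + 0.017485 = 0.076303
P80 = (1/0.076303)² = 13.1057² = 171.76 µm

P80 = 171.8 µm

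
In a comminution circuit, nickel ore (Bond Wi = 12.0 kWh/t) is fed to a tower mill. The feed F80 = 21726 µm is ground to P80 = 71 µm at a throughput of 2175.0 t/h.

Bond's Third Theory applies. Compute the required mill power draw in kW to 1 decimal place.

Bond:  W = 10 Wi (1/√P − 1/√F)
W = 10·12.0·(1/√71 − 1/√21726) = 10·12.0·(0.111894) = 13.4273 kWh/t
P = W·T = 13.4273·2175.0 = 29204.3 kW

P = 29204.3 kW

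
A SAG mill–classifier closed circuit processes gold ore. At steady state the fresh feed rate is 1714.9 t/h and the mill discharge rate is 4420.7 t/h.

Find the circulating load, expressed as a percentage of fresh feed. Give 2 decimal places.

Mill node: discharge = fresh + recycle.
R = M − F = 4420.7 − 1714.9 = 2705.8 t/h
CL = 100·R/F = 100·2705.8/1714.9 = 157.78 %

CL = 157.78 %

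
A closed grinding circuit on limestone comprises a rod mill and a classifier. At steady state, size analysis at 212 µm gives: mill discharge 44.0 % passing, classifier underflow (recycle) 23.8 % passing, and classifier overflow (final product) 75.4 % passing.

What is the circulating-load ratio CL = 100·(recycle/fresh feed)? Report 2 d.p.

CL = 155.45 %

Mass balance on the −212 µm fraction:
Fd + Rd = Ru + Fo ⇒ R/F = (o−d)/(d−u)
r = (75.4 − 44.0)/(44.0 − 23.8) = 31.4/20.2 = 1.5545
CL = 100·r = 155.45 %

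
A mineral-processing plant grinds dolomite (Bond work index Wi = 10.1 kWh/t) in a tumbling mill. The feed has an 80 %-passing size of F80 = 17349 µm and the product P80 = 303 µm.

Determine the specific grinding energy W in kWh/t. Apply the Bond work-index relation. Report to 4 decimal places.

W = 10 Wi (1/√P80 − 1/√F80)  [Bond]
1/√303 = 0.057448;  1/√17349 = 0.007592
W = 10·10.1·(0.057448 − 0.007592) = 5.0355 kWh/t

W = 5.0355 kWh/t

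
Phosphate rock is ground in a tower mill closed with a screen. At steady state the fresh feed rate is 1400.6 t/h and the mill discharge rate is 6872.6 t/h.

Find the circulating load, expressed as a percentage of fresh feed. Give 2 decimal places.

M = F + R at steady state, so:
R = M − F = 6872.6 − 1400.6 = 5472.0 t/h
CL = 100·R/F = 100·5472.0/1400.6 = 390.69 %

CL = 390.69 %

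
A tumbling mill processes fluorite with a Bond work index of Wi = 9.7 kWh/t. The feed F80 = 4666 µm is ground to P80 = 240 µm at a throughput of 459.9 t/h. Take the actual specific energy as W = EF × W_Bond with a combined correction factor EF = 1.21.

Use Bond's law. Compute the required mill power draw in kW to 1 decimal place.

W = 10 Wi / √P80 − 10 Wi / √F80
W = 10·9.7·(1/√240 − 1/√4666) = 10·9.7·(0.049910) = 4.8413 kWh/t
W_actual = 1.21 × 4.8413 = 5.8580 kWh/t
Power = W × throughput = 5.8580 kWh/t × 459.9 t/h = 2694.1 kW

P = 2694.1 kW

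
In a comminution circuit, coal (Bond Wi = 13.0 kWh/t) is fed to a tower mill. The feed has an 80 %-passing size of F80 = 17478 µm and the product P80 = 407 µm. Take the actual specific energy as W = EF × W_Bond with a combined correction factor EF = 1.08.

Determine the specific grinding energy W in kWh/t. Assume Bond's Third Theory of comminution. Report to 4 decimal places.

W_Bond = 10·Wi·(1/√P₈₀ − 1/√F₈₀)
1/√407 = 0.049568;  1/√17478 = 0.007564
W = 10·13.0·(0.049568 − 0.007564) = 5.4605 kWh/t
Apply correction: 5.4605 × 1.08 = 5.8974 kWh/t

W = 5.8974 kWh/t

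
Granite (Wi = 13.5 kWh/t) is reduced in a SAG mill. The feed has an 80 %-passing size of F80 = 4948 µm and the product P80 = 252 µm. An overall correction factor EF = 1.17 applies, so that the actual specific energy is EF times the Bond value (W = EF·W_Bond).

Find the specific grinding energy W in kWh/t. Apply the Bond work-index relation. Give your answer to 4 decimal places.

W = 10 Wi (1/√P80 − 1/√F80)  [Bond]
1/√252 = 0.062994;  1/√4948 = 0.014216
W = 10·13.5·(0.062994 − 0.014216) = 6.5850 kWh/t
Apply correction: 6.5850 × 1.17 = 7.7045 kWh/t

W = 7.7045 kWh/t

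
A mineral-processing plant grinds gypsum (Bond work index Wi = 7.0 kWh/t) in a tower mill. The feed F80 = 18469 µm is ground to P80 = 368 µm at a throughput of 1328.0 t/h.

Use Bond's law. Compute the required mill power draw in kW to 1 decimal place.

P = 4161.8 kW

W = 10·Wi·(P80^(-½) − F80^(-½))
W = 10·7.0·(1/√368 − 1/√18469) = 10·7.0·(0.044770) = 3.1339 kWh/t
Mill draw = 3.1339 × 1328.0 = 4161.8 kW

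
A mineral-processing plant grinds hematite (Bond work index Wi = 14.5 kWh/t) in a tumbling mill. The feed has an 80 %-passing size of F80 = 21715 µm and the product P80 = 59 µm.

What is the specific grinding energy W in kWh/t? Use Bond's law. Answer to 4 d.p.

W = 10·Wi·(P80^(-½) − F80^(-½))
1/√59 = 0.130189;  1/√21715 = 0.006786
W = 10·14.5·(0.130189 − 0.006786) = 17.8934 kWh/t

W = 17.8934 kWh/t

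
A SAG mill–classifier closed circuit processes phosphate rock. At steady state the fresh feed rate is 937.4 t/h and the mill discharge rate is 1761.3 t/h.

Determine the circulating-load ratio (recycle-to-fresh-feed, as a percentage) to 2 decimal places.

Mill node: discharge = fresh + recycle.
R = M − F = 1761.3 − 937.4 = 823.9 t/h
CL = 100·R/F = 100·823.9/937.4 = 87.89 %

CL = 87.89 %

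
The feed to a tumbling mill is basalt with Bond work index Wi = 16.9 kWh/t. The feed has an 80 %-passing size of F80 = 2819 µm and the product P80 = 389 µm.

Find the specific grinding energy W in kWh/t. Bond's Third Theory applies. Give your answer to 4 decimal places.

W = 5.3856 kWh/t

W = 10 Wi (1/√P80 − 1/√F80)  [Bond]
1/√389 = 0.050702;  1/√2819 = 0.018834
W = 10·16.9·(0.050702 − 0.018834) = 5.3856 kWh/t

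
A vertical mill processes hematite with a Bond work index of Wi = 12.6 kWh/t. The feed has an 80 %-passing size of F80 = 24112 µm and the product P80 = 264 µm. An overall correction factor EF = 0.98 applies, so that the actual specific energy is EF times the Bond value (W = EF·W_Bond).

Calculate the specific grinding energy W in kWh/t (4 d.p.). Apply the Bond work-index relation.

Bond: W = 10·Wi·(1/√P80 − 1/√F80)
1/√264 = 0.061546;  1/√24112 = 0.006440
W = 10·12.6·(0.061546 − 0.006440) = 6.9433 kWh/t
With EF = 0.98: W = 6.9433·0.98 = 6.8045 kWh/t

W = 6.8045 kWh/t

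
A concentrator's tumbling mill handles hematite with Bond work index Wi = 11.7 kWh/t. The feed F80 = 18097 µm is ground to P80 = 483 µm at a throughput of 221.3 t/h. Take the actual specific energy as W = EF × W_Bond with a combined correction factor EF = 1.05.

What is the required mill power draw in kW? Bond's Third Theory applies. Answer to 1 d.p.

P = 1034.9 kW

W = 10 Wi (P80^-0.5 − F80^-0.5)
W = 10·11.7·(1/√483 − 1/√18097) = 10·11.7·(0.038068) = 4.4540 kWh/t
Apply correction: 4.4540 × 1.05 = 4.6767 kWh/t
P = W·T = 4.6767·221.3 = 1034.9 kW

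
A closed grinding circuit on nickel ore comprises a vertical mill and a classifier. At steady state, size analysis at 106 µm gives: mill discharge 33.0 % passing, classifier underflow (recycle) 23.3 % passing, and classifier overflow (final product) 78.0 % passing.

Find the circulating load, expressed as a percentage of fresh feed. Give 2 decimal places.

Classifier node, passing 106 µm:
(1+r)d = ru + o → r = (o−d)/(d−u)
r = (78.0 − 33.0)/(33.0 − 23.3) = 45.0/9.7 = 4.6392
CL = 100·r = 463.92 %

CL = 463.92 %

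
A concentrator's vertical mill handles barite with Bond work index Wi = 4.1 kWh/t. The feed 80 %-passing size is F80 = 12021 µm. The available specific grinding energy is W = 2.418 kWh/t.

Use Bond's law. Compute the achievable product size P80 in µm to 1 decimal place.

W = 10·Wi·[P80^(−½) − F80^(−½)]
⇒ 1/√P80 = W/(10 Wi) + 1/√F80
  = 2.4180/(10·4.1) + 1/√12021 = 0.058976 + 0.009121 = 0.068096
P80 = (1/0.068096)² = 14.6851² = 215.65 µm

P80 = 215.7 µm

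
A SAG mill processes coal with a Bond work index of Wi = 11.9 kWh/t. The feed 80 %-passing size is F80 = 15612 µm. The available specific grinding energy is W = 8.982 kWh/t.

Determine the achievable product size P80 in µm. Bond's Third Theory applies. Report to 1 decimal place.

P80 = 143.5 µm

Bond:  W = 10 Wi (1/√P − 1/√F)
P80^(−½) = W/(10 Wi) + F80^(−½)
  = 8.9820/(10·11.9) + 1/√15612 = 0.075479 + 0.008003 = 0.083482
P80 = (1/0.083482)² = 11.9786² = 143.49 µm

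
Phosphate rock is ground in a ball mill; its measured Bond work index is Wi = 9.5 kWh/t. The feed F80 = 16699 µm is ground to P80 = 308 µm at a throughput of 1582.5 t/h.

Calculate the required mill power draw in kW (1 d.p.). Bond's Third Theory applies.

P = 7402.9 kW

W = 10·Wi·[P80^(−½) − F80^(−½)]
W = 10·9.5·(1/√308 − 1/√16699) = 10·9.5·(0.049242) = 4.6780 kWh/t
Power = W × throughput = 4.6780 kWh/t × 1582.5 t/h = 7402.9 kW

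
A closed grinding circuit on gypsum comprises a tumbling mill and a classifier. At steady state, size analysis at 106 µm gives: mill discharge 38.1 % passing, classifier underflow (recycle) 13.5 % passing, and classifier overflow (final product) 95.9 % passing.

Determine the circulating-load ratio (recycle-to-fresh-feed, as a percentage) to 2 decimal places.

Classifier node, passing 106 µm:
Fd + Rd = Ru + Fo ⇒ R/F = (o−d)/(d−u)
r = (95.9 − 38.1)/(38.1 − 13.5) = 57.8/24.6 = 2.3496
CL = 100·r = 234.96 %

CL = 234.96 %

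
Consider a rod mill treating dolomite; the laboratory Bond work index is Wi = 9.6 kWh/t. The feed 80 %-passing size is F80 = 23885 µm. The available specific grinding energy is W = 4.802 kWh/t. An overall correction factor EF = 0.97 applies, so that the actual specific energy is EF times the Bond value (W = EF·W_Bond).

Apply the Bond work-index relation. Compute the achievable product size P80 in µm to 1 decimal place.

W = 10 Wi / √P80 − 10 Wi / √F80
W_Bond = W / EF = 4.802 / 0.97 = 4.9505 kWh/t
⇒ 1/√P80 = W_Bond/(10·Wi) + 1/√F80
  = 4.9505/(10·9.6) + 1/√23885 = 0.051568 + 0.006470 = 0.058038
P80 = (1/0.058038)² = 17.2300² = 296.87 µm

P80 = 296.9 µm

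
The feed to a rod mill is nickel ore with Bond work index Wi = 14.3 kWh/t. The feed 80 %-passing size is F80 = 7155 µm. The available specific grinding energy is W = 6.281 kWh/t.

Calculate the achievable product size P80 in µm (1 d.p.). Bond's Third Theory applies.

W = 10 Wi (P80^-0.5 − F80^-0.5)
⇒ 1/√P80 = W/(10·Wi) + 1/√F80
  = 6.2810/(10·14.3) + 1/√7155 = 0.043923 + 0.011822 = 0.055745
P80 = (1/0.055745)² = 17.9388² = 321.80 µm

P80 = 321.8 µm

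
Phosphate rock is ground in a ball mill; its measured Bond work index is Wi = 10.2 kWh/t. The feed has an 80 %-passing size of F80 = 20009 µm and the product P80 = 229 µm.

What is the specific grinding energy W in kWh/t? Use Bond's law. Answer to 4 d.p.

W = 10·Wi·[P80^(−½) − F80^(−½)]
1/√229 = 0.066082;  1/√20009 = 0.007069
W = 10·10.2·(0.066082 − 0.007069) = 6.0193 kWh/t

W = 6.0193 kWh/t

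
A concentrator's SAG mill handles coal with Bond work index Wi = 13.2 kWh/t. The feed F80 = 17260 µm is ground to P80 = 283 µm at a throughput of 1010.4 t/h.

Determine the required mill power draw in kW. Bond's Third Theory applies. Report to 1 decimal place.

Bond: W = 10·Wi·(1/√P80 − 1/√F80)
W = 10·13.2·(1/√283 − 1/√17260) = 10·13.2·(0.051832) = 6.8418 kWh/t
Mill draw = 6.8418 × 1010.4 = 6913.0 kW

P = 6913.0 kW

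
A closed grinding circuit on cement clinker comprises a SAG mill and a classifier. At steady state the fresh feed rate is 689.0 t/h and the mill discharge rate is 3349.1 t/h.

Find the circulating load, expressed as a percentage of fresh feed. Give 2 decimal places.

Mill node: discharge = fresh + recycle.
R = M − F = 3349.1 − 689.0 = 2660.1 t/h
CL = 100·R/F = 100·2660.1/689.0 = 386.08 %

CL = 386.08 %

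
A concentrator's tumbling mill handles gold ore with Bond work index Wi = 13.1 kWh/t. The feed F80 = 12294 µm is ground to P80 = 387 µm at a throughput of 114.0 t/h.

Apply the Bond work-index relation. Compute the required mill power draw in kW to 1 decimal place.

W = 10 Wi (1/√P80 − 1/√F80)  [Bond]
W = 10·13.1·(1/√387 − 1/√12294) = 10·13.1·(0.041814) = 5.4776 kWh/t
P_mill = W·ṁ = 5.4776·114.0 = 624.4 kW

P = 624.4 kW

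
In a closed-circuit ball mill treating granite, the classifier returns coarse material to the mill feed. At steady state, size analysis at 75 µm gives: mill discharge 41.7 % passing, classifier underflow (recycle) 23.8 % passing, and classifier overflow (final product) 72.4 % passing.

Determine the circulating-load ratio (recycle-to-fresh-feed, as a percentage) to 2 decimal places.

CL = 171.51 %

Mass balance on the −75 µm fraction:
d + r·d = r·u + o → r(d−u) = o−d
r = (72.4 − 41.7)/(41.7 − 23.8) = 30.7/17.9 = 1.7151
CL = 100·r = 171.51 %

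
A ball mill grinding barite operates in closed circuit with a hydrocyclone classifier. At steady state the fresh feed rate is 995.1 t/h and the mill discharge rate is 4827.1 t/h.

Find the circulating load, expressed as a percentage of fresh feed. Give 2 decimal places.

CL = 385.09 %

Steady state: M = F + R.
R = M − F = 4827.1 − 995.1 = 3832.0 t/h
CL = 100·R/F = 100·3832.0/995.1 = 385.09 %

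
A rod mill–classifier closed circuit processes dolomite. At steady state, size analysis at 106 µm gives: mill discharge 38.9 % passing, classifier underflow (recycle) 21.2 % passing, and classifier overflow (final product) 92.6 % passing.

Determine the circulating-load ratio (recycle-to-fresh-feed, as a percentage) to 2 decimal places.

CL = 303.39 %

Mass balance on the −106 µm fraction:
(1+r)·d = r·u + o ⇒ r = (o−d)/(d−u)
r = (92.6 − 38.9)/(38.9 − 21.2) = 53.7/17.7 = 3.0339
CL = 100·r = 303.39 %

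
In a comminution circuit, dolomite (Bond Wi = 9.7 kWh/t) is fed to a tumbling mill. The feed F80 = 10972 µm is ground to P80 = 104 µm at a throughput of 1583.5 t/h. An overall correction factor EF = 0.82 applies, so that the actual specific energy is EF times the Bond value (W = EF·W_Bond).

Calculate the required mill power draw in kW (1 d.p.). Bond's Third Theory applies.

P = 11148.1 kW

W = 10·Wi·(P80^(-½) − F80^(-½))
W = 10·9.7·(1/√104 − 1/√10972) = 10·9.7·(0.088511) = 8.5856 kWh/t
Corrected W = EF·W_Bond = 0.82·8.5856 = 7.0402 kWh/t
Power = W × throughput = 7.0402 kWh/t × 1583.5 t/h = 11148.1 kW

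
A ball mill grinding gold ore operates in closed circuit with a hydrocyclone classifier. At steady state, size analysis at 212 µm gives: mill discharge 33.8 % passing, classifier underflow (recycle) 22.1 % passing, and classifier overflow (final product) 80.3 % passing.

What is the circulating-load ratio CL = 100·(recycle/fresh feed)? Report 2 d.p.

Let r = R/F. Size balance at 212 µm:
r = (o − d)/(d − u)
r = (80.3 − 33.8)/(33.8 − 22.1) = 46.5/11.7 = 3.9744
CL = 100·r = 397.44 %

CL = 397.44 %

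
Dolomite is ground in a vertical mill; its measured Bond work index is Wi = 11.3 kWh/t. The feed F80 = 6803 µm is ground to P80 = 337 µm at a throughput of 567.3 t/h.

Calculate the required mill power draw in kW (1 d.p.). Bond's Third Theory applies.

P = 2714.8 kW

W = 10·Wi·[P80^(−½) − F80^(−½)]
W = 10·11.3·(1/√337 − 1/√6803) = 10·11.3·(0.042349) = 4.7855 kWh/t
P = W·T = 4.7855·567.3 = 2714.8 kW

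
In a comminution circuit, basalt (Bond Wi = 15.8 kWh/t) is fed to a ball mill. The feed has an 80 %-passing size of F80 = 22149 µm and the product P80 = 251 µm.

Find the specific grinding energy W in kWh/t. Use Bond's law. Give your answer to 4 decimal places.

W = 10 Wi (1/√P80 − 1/√F80)  [Bond]
1/√251 = 0.063119;  1/√22149 = 0.006719
W = 10·15.8·(0.063119 − 0.006719) = 8.9112 kWh/t

W = 8.9112 kWh/t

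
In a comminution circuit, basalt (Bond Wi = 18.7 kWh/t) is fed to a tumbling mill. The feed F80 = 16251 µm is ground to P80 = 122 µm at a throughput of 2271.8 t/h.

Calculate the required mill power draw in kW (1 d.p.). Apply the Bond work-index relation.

W_Bond = 10·Wi·(1/√P₈₀ − 1/√F₈₀)
W = 10·18.7·(1/√122 − 1/√16251) = 10·18.7·(0.082691) = 15.4633 kWh/t
P = W·T = 15.4633·2271.8 = 35129.5 kW

P = 35129.5 kW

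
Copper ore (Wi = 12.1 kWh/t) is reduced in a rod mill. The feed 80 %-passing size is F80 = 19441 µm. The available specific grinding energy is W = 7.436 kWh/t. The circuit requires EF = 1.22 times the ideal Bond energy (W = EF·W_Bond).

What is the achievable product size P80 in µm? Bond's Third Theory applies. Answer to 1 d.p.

W = 10·Wi·(P80^(-½) − F80^(-½))
W_Bond = W / EF = 7.436 / 1.22 = 6.0951 kWh/t
P80^-0.5 = F80^-0.5 + W_Bond/(10 Wi)
  = 6.0951/(10·12.1) + 1/√19441 = 0.050373 + 0.007172 = 0.057545
P80 = (1/0.057545)² = 17.3778² = 301.99 µm

P80 = 302.0 µm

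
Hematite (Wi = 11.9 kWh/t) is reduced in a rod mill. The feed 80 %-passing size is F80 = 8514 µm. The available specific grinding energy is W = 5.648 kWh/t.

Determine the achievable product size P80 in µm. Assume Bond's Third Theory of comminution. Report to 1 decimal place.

W = 10·Wi·(P80^(-½) − F80^(-½))
1/√P80 = 1/√F80 + W/(10·Wi)
  = 5.6480/(10·11.9) + 1/√8514 = 0.047462 + 0.010838 = 0.058300
P80 = (1/0.058300)² = 17.1527² = 294.22 µm

P80 = 294.2 µm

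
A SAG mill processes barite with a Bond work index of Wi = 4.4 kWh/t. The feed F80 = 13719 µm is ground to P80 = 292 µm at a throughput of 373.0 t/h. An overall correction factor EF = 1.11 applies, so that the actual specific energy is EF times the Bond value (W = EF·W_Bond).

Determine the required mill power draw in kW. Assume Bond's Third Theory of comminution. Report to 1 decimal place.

P = 910.6 kW

Bond: W = 10·Wi·(1/√P80 − 1/√F80)
W = 10·4.4·(1/√292 − 1/√13719) = 10·4.4·(0.049983) = 2.1992 kWh/t
Apply correction: 2.1992 × 1.11 = 2.4412 kWh/t
P = W·T = 2.4412·373.0 = 910.6 kW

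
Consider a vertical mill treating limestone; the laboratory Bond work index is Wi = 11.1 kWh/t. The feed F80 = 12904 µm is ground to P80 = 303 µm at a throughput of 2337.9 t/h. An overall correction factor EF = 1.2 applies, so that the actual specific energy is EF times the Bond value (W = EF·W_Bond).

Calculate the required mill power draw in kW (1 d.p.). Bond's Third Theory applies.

W_Bond = 10·Wi·(1/√P₈₀ − 1/√F₈₀)
W = 10·11.1·(1/√303 − 1/√12904) = 10·11.1·(0.048645) = 5.3996 kWh/t
Apply correction: 5.3996 × 1.2 = 6.4796 kWh/t
P = W·T = 6.4796·2337.9 = 15148.6 kW

P = 15148.6 kW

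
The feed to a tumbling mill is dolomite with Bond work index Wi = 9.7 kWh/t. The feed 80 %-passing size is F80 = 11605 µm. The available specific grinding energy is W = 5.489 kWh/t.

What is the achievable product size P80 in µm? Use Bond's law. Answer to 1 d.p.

P80 = 230.5 µm

Bond: W = 10·Wi·(1/√P80 − 1/√F80)
⇒ 1/√P80 = W/(10 Wi) + 1/√F80
  = 5.4890/(10·9.7) + 1/√11605 = 0.056588 + 0.009283 = 0.065870
P80 = (1/0.065870)² = 15.1813² = 230.47 µm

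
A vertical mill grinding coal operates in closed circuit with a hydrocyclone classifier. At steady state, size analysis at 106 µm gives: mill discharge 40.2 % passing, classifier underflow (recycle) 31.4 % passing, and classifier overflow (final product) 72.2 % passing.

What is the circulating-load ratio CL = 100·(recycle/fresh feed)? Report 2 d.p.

Two-product formula at 106 µm:
r = (o − d)/(d − u)
r = (72.2 − 40.2)/(40.2 − 31.4) = 32.0/8.8 = 3.6364
CL = 100·r = 363.64 %

CL = 363.64 %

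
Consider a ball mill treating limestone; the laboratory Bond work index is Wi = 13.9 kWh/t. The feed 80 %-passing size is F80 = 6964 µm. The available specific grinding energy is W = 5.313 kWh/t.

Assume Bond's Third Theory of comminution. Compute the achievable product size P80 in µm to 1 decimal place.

W = 10 Wi / √P80 − 10 Wi / √F80
⇒ 1/√P80 = W/(10·Wi) + 1/√F80
  = 5.3130/(10·13.9) + 1/√6964 = 0.038223 + 0.011983 = 0.050206
P80 = (1/0.050206)² = 19.9179² = 396.72 µm

P80 = 396.7 µm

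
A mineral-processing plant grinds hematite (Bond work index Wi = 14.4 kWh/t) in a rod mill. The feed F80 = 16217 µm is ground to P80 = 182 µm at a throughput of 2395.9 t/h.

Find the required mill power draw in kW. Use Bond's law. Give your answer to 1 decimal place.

P = 22864.6 kW

W_Bond = 10·Wi·(1/√P₈₀ − 1/√F₈₀)
W = 10·14.4·(1/√182 − 1/√16217) = 10·14.4·(0.066272) = 9.5432 kWh/t
Mill draw = 9.5432 × 2395.9 = 22864.6 kW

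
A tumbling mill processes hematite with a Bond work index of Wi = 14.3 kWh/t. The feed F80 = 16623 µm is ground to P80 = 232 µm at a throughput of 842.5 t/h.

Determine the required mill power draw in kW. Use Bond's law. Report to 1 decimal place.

P = 6975.3 kW

Bond:  W = 10 Wi (1/√P − 1/√F)
W = 10·14.3·(1/√232 − 1/√16623) = 10·14.3·(0.057897) = 8.2793 kWh/t
Mill draw = 8.2793 × 842.5 = 6975.3 kW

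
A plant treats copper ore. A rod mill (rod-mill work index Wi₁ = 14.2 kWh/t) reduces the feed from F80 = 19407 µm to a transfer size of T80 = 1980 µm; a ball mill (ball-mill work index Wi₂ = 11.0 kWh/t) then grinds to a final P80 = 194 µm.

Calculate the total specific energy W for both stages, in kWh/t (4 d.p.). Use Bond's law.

W = 7.5974 kWh/t

Bond: W = 10·Wi·(1/√P80 − 1/√F80)
Stage 1 (19407→1980 µm, Wi₁=14.2): W₁ = 10·14.2·(0.022473 − 0.007178) = 2.1719 kWh/t
Stage 2 (1980→194 µm, Wi₂=11.0): W₂ = 10·11.0·(0.071796 − 0.022473) = 5.4255 kWh/t
W = W₁ + W₂ = 2.1719 + 5.4255 = 7.5974 kWh/t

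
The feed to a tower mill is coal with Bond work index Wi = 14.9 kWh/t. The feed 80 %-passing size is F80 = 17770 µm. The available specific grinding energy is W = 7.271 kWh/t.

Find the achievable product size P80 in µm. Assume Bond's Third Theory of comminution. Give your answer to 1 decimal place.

Bond: W = 10·Wi·(1/√P80 − 1/√F80)
1/√P80 = 1/√F80 + W/(10·Wi)
  = 7.2710/(10·14.9) + 1/√17770 = 0.048799 + 0.007502 = 0.056300
P80 = (1/0.056300)² = 17.7619² = 315.48 µm

P80 = 315.5 µm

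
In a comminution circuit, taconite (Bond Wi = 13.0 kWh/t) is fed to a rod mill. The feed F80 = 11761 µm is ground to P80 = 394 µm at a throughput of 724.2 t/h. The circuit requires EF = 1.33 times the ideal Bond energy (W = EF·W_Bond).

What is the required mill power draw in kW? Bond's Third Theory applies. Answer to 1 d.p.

Bond:  W = 10 Wi (1/√P − 1/√F)
W = 10·13.0·(1/√394 − 1/√11761) = 10·13.0·(0.041158) = 5.3506 kWh/t
W_actual = 1.33 × 5.3506 = 7.1163 kWh/t
P = W·T = 7.1163·724.2 = 5153.6 kW

P = 5153.6 kW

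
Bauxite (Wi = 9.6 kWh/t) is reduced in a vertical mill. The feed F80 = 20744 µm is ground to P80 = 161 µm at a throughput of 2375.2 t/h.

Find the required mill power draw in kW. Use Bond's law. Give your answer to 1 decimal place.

P = 16387.3 kW

Bond: W = 10·Wi·(1/√P80 − 1/√F80)
W = 10·9.6·(1/√161 − 1/√20744) = 10·9.6·(0.071868) = 6.8993 kWh/t
Power = W × throughput = 6.8993 kWh/t × 2375.2 t/h = 16387.3 kW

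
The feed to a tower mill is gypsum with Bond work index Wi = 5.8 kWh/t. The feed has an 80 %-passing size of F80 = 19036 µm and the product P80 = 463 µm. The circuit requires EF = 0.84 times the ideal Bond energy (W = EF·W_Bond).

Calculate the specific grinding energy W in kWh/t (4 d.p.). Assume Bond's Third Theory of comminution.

W = 10·Wi·(P80^(-½) − F80^(-½))
1/√463 = 0.046474;  1/√19036 = 0.007248
W = 10·5.8·(0.046474 − 0.007248) = 2.2751 kWh/t
W_actual = 0.84 × 2.2751 = 1.9111 kWh/t

W = 1.9111 kWh/t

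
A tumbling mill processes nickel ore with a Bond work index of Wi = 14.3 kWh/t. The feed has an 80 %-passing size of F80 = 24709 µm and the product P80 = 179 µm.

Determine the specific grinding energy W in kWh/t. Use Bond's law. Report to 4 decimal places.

W = 10·Wi·(P80^(-½) − F80^(-½))
1/√179 = 0.074744;  1/√24709 = 0.006362
W = 10·14.3·(0.074744 − 0.006362) = 9.7786 kWh/t

W = 9.7786 kWh/t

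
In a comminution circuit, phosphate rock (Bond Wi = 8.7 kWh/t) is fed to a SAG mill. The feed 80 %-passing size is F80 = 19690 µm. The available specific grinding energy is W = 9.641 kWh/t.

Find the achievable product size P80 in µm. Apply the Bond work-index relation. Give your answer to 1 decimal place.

W = 10 Wi / √P80 − 10 Wi / √F80
⇒ 1/√P80 = W/(10·Wi) + 1/√F80
  = 9.6410/(10·8.7) + 1/√19690 = 0.110816 + 0.007127 = 0.117943
P80 = (1/0.117943)² = 8.4787² = 71.89 µm

P80 = 71.9 µm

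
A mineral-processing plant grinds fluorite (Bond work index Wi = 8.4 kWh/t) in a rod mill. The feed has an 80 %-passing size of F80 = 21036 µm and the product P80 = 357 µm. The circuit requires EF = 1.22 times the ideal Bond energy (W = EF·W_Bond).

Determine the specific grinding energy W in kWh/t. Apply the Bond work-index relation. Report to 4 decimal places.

Bond:  W = 10 Wi (1/√P − 1/√F)
1/√357 = 0.052926;  1/√21036 = 0.006895
W = 10·8.4·(0.052926 − 0.006895) = 3.8666 kWh/t
With EF = 1.22: W = 3.8666·1.22 = 4.7172 kWh/t

W = 4.7172 kWh/t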